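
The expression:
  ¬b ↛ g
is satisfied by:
  {g: False, b: False}


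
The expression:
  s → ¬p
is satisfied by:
  {s: False, p: False}
  {p: True, s: False}
  {s: True, p: False}


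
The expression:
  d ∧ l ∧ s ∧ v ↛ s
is never true.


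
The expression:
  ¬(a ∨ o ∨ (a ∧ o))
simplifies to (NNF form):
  ¬a ∧ ¬o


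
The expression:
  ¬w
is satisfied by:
  {w: False}


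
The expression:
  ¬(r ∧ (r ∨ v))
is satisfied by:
  {r: False}


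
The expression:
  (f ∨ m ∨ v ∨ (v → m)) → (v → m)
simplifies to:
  m ∨ ¬v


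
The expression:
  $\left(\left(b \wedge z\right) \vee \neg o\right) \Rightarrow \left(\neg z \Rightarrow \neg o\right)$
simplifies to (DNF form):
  $\text{True}$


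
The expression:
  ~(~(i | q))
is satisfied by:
  {i: True, q: True}
  {i: True, q: False}
  {q: True, i: False}


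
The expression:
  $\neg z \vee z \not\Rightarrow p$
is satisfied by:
  {p: False, z: False}
  {z: True, p: False}
  {p: True, z: False}


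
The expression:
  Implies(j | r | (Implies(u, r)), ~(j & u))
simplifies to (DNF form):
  ~j | ~u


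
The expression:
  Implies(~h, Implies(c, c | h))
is always true.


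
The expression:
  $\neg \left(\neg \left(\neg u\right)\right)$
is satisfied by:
  {u: False}


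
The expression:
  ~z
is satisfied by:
  {z: False}


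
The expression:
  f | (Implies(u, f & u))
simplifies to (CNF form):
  f | ~u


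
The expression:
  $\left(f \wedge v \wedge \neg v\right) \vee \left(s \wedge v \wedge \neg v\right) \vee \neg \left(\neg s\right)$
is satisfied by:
  {s: True}


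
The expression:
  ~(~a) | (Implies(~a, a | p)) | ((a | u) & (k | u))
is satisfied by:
  {a: True, u: True, p: True}
  {a: True, u: True, p: False}
  {a: True, p: True, u: False}
  {a: True, p: False, u: False}
  {u: True, p: True, a: False}
  {u: True, p: False, a: False}
  {p: True, u: False, a: False}


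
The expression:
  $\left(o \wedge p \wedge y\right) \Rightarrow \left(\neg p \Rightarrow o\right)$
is always true.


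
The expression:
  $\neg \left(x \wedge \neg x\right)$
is always true.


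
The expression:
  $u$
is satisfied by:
  {u: True}


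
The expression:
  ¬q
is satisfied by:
  {q: False}


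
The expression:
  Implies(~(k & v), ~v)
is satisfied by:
  {k: True, v: False}
  {v: False, k: False}
  {v: True, k: True}


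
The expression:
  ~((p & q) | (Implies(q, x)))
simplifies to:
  q & ~p & ~x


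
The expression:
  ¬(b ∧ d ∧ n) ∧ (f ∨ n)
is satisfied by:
  {n: True, f: True, d: False, b: False}
  {n: True, f: False, d: False, b: False}
  {b: True, n: True, f: True, d: False}
  {b: True, n: True, f: False, d: False}
  {n: True, d: True, f: True, b: False}
  {n: True, d: True, f: False, b: False}
  {d: False, f: True, b: False, n: False}
  {b: True, d: False, f: True, n: False}
  {d: True, f: True, b: False, n: False}
  {b: True, d: True, f: True, n: False}


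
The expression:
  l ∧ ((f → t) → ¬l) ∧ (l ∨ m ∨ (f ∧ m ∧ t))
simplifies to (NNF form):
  f ∧ l ∧ ¬t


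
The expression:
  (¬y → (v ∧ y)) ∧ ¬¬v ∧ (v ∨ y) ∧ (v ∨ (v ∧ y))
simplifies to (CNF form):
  v ∧ y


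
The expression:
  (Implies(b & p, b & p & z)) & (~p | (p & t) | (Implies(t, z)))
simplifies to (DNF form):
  z | ~b | ~p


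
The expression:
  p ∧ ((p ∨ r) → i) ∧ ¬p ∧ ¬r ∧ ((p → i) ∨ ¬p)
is never true.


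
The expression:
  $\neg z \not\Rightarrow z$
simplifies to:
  $\neg z$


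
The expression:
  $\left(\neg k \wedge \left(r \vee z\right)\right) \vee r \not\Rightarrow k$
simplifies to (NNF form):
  $\neg k \wedge \left(r \vee z\right)$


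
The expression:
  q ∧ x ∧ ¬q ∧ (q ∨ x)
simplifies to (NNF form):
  False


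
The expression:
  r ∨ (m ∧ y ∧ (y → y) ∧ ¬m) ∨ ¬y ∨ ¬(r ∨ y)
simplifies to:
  r ∨ ¬y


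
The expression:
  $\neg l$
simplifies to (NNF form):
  $\neg l$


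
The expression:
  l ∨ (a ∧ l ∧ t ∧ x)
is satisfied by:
  {l: True}


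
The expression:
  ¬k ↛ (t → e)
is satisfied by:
  {t: True, e: False, k: False}


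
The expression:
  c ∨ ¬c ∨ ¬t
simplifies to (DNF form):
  True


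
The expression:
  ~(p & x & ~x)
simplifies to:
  True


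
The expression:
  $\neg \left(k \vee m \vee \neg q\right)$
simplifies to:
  $q \wedge \neg k \wedge \neg m$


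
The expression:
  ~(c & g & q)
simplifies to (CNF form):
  ~c | ~g | ~q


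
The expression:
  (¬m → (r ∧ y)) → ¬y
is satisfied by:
  {r: False, y: False, m: False}
  {m: True, r: False, y: False}
  {r: True, m: False, y: False}
  {m: True, r: True, y: False}
  {y: True, m: False, r: False}


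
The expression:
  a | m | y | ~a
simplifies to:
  True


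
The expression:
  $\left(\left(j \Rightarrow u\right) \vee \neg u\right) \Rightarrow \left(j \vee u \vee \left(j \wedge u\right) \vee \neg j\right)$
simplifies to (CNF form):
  $\text{True}$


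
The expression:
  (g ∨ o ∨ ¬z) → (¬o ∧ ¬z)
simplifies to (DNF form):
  (¬g ∧ ¬o) ∨ (¬o ∧ ¬z)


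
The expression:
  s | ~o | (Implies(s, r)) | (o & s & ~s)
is always true.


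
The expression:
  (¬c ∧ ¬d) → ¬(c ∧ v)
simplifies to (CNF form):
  True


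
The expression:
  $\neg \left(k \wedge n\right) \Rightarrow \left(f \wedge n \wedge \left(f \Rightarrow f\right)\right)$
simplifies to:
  $n \wedge \left(f \vee k\right)$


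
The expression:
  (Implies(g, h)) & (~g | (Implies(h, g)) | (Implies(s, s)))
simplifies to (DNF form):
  h | ~g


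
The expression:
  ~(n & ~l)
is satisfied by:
  {l: True, n: False}
  {n: False, l: False}
  {n: True, l: True}


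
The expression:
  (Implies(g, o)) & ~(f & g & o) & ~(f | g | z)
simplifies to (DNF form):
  ~f & ~g & ~z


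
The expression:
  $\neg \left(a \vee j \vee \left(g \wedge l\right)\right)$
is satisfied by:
  {j: False, l: False, a: False, g: False}
  {g: True, j: False, l: False, a: False}
  {l: True, g: False, j: False, a: False}


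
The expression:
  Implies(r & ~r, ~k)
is always true.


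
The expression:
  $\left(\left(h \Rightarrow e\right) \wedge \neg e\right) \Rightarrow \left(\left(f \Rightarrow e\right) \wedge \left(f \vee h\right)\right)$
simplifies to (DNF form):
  $e \vee h$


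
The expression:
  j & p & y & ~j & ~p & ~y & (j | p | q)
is never true.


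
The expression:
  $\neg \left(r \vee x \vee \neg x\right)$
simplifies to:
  $\text{False}$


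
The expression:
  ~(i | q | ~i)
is never true.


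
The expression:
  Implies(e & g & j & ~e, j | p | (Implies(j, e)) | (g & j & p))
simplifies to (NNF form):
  True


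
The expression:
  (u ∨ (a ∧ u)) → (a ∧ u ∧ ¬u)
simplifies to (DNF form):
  ¬u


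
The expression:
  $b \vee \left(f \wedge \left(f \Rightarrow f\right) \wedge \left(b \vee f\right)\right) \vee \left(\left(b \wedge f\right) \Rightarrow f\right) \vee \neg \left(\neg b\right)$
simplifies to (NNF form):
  $\text{True}$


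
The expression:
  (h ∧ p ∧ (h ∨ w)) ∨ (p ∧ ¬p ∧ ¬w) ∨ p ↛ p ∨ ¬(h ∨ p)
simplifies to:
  (h ∧ p) ∨ (¬h ∧ ¬p)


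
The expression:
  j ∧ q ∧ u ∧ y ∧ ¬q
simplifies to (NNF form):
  False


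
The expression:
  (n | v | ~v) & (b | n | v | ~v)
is always true.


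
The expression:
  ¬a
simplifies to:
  ¬a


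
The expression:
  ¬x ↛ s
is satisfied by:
  {s: True, x: False}
  {x: False, s: False}
  {x: True, s: True}


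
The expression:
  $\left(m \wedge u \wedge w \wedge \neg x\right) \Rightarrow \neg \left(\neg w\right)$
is always true.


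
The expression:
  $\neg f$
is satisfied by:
  {f: False}


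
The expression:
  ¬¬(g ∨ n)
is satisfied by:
  {n: True, g: True}
  {n: True, g: False}
  {g: True, n: False}


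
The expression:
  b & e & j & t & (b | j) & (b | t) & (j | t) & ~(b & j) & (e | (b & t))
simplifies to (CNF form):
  False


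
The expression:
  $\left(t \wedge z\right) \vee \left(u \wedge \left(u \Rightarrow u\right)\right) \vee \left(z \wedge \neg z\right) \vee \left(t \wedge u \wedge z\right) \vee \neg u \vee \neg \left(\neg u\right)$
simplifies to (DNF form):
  $\text{True}$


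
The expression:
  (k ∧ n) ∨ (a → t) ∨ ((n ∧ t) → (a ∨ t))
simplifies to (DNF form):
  True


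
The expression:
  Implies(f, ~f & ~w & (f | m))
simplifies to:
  ~f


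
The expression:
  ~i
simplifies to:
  ~i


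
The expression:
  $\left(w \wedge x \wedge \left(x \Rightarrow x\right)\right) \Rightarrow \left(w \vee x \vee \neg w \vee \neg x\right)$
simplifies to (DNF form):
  $\text{True}$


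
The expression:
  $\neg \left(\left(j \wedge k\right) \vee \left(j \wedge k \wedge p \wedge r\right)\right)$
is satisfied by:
  {k: False, j: False}
  {j: True, k: False}
  {k: True, j: False}


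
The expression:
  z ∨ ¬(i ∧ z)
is always true.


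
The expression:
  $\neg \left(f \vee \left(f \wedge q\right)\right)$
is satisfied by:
  {f: False}


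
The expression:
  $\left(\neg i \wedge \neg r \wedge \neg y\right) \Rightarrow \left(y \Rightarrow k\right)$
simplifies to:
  $\text{True}$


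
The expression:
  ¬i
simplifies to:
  ¬i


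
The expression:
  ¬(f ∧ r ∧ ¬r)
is always true.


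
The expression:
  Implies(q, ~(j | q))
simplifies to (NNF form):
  ~q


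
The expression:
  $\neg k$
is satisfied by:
  {k: False}


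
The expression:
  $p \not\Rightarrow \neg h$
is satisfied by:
  {h: True, p: True}


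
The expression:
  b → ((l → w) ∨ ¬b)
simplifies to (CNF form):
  w ∨ ¬b ∨ ¬l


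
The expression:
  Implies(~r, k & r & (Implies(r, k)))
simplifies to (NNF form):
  r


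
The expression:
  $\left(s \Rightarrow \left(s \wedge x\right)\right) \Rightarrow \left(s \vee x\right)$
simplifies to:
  $s \vee x$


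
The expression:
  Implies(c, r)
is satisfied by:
  {r: True, c: False}
  {c: False, r: False}
  {c: True, r: True}


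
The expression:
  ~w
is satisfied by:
  {w: False}


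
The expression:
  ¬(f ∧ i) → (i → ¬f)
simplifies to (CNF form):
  True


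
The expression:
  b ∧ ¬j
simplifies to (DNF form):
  b ∧ ¬j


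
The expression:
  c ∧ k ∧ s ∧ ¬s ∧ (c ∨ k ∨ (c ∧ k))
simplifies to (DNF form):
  False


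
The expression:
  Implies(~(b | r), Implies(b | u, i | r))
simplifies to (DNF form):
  b | i | r | ~u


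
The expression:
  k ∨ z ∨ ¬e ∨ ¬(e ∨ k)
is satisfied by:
  {k: True, z: True, e: False}
  {k: True, e: False, z: False}
  {z: True, e: False, k: False}
  {z: False, e: False, k: False}
  {k: True, z: True, e: True}
  {k: True, e: True, z: False}
  {z: True, e: True, k: False}


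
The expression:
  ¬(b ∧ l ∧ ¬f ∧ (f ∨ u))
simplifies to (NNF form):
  f ∨ ¬b ∨ ¬l ∨ ¬u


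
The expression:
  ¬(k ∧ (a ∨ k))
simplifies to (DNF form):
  ¬k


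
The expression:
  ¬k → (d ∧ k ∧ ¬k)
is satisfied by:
  {k: True}


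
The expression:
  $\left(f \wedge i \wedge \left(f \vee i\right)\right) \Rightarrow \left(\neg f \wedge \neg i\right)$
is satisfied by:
  {i: False, f: False}
  {f: True, i: False}
  {i: True, f: False}


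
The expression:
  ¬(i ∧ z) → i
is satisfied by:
  {i: True}


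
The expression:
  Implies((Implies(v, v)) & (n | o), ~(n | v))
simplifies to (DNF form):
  (~n & ~o) | (~n & ~v)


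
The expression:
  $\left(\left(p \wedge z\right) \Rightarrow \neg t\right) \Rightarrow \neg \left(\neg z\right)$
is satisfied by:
  {z: True}


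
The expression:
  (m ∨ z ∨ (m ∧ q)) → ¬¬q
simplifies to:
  q ∨ (¬m ∧ ¬z)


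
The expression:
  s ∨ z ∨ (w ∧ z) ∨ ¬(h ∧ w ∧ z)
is always true.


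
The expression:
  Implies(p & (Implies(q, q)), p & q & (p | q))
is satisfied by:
  {q: True, p: False}
  {p: False, q: False}
  {p: True, q: True}


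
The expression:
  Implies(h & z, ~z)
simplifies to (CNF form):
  ~h | ~z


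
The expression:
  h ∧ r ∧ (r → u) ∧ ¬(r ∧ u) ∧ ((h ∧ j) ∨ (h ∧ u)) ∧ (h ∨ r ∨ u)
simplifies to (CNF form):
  False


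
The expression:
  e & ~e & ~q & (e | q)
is never true.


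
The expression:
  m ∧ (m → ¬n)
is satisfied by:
  {m: True, n: False}


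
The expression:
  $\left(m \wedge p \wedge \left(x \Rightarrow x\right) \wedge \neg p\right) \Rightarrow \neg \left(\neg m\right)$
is always true.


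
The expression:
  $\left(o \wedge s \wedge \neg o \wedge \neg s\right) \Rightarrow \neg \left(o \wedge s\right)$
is always true.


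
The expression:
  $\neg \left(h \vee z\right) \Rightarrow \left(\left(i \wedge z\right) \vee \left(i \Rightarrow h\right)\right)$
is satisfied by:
  {z: True, h: True, i: False}
  {z: True, h: False, i: False}
  {h: True, z: False, i: False}
  {z: False, h: False, i: False}
  {i: True, z: True, h: True}
  {i: True, z: True, h: False}
  {i: True, h: True, z: False}


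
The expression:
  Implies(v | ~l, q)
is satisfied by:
  {q: True, l: True, v: False}
  {q: True, v: False, l: False}
  {q: True, l: True, v: True}
  {q: True, v: True, l: False}
  {l: True, v: False, q: False}


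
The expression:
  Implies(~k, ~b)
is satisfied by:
  {k: True, b: False}
  {b: False, k: False}
  {b: True, k: True}


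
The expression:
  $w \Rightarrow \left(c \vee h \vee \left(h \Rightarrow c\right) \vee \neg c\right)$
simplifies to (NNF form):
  $\text{True}$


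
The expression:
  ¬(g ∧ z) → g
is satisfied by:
  {g: True}


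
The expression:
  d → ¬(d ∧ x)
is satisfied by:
  {d: False, x: False}
  {x: True, d: False}
  {d: True, x: False}


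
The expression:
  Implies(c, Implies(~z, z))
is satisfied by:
  {z: True, c: False}
  {c: False, z: False}
  {c: True, z: True}


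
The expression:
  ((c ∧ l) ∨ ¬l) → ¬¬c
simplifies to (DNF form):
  c ∨ l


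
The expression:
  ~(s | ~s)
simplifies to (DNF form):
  False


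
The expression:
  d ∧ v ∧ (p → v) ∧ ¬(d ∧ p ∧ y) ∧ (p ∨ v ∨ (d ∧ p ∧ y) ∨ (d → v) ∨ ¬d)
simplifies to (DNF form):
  (d ∧ v ∧ ¬p) ∨ (d ∧ v ∧ ¬y)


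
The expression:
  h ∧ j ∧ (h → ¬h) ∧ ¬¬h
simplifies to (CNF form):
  False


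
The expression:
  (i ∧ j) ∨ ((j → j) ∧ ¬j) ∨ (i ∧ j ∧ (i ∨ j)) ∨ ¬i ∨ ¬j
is always true.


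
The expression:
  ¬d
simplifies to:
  ¬d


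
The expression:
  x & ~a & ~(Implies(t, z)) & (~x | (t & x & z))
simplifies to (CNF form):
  False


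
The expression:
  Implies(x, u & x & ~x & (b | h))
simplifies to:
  ~x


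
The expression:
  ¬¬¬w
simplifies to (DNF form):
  ¬w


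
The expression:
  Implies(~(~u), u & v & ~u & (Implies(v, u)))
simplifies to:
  ~u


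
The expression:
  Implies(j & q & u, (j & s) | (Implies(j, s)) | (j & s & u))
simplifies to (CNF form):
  s | ~j | ~q | ~u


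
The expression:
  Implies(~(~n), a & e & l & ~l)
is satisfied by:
  {n: False}


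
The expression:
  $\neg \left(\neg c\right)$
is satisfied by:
  {c: True}


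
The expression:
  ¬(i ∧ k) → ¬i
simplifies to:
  k ∨ ¬i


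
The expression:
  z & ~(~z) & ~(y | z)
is never true.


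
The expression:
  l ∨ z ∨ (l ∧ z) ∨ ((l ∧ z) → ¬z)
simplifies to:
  True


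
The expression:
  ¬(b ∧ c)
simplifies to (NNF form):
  ¬b ∨ ¬c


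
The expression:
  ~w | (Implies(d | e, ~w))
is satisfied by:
  {d: False, w: False, e: False}
  {e: True, d: False, w: False}
  {d: True, e: False, w: False}
  {e: True, d: True, w: False}
  {w: True, e: False, d: False}


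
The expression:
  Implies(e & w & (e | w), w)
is always true.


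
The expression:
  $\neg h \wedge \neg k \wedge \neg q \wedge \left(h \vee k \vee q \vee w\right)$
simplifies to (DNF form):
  $w \wedge \neg h \wedge \neg k \wedge \neg q$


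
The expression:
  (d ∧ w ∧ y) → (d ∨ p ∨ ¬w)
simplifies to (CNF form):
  True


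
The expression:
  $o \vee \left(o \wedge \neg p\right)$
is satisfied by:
  {o: True}


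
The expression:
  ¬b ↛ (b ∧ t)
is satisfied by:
  {b: False}


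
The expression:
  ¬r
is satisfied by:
  {r: False}


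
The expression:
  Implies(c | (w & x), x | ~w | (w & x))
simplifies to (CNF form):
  x | ~c | ~w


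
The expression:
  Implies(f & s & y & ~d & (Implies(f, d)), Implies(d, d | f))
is always true.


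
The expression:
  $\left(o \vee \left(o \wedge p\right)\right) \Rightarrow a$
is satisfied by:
  {a: True, o: False}
  {o: False, a: False}
  {o: True, a: True}


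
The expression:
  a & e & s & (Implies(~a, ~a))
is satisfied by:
  {a: True, e: True, s: True}


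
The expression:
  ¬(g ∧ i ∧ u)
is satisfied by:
  {g: False, u: False, i: False}
  {i: True, g: False, u: False}
  {u: True, g: False, i: False}
  {i: True, u: True, g: False}
  {g: True, i: False, u: False}
  {i: True, g: True, u: False}
  {u: True, g: True, i: False}


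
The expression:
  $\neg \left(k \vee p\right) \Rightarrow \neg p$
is always true.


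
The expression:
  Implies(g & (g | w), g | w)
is always true.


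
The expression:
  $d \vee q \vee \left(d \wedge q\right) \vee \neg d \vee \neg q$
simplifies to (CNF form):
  $\text{True}$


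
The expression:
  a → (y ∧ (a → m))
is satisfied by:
  {m: True, y: True, a: False}
  {m: True, y: False, a: False}
  {y: True, m: False, a: False}
  {m: False, y: False, a: False}
  {a: True, m: True, y: True}


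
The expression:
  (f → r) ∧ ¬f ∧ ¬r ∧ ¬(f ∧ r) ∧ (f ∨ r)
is never true.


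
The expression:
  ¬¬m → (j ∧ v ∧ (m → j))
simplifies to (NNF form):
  (j ∧ v) ∨ ¬m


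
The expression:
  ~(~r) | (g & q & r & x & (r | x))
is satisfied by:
  {r: True}


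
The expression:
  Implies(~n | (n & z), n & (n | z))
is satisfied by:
  {n: True}


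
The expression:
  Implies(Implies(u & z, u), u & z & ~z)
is never true.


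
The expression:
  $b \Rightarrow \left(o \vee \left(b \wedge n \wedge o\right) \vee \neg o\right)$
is always true.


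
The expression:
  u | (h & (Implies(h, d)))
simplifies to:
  u | (d & h)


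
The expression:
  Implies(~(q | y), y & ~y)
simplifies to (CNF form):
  q | y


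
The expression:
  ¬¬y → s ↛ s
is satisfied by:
  {y: False}


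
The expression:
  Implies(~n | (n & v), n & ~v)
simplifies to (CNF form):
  n & ~v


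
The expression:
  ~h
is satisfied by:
  {h: False}


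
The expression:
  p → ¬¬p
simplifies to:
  True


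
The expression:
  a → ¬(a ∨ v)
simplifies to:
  ¬a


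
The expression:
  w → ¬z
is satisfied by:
  {w: False, z: False}
  {z: True, w: False}
  {w: True, z: False}


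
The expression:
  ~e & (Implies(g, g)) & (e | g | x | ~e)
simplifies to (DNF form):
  ~e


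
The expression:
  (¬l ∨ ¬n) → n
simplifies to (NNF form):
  n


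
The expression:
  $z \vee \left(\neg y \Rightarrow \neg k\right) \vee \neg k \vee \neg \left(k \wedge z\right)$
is always true.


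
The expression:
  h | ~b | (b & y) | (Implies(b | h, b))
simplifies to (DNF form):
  True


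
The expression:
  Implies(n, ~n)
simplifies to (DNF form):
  ~n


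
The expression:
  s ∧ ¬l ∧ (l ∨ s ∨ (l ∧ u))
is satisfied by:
  {s: True, l: False}


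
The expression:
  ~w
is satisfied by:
  {w: False}


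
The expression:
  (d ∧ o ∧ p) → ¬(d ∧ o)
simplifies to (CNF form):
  ¬d ∨ ¬o ∨ ¬p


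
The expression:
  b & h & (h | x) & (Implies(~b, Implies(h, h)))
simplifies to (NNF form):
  b & h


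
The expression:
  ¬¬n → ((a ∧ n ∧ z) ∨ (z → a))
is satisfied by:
  {a: True, z: False, n: False}
  {z: False, n: False, a: False}
  {a: True, n: True, z: False}
  {n: True, z: False, a: False}
  {a: True, z: True, n: False}
  {z: True, a: False, n: False}
  {a: True, n: True, z: True}


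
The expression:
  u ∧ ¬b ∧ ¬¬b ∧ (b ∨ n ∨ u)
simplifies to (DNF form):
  False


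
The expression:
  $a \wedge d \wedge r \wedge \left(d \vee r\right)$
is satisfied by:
  {r: True, a: True, d: True}


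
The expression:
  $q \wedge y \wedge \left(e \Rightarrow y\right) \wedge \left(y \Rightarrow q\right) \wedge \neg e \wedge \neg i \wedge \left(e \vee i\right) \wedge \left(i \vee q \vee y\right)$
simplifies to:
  $\text{False}$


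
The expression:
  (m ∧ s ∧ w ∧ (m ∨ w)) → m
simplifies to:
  True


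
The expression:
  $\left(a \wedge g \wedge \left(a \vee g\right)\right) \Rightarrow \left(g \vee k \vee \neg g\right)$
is always true.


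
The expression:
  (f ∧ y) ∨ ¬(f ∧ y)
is always true.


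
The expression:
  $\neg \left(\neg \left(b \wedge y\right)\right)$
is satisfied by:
  {b: True, y: True}


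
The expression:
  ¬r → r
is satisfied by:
  {r: True}


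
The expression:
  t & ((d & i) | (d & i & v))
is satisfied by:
  {t: True, i: True, d: True}


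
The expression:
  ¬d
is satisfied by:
  {d: False}


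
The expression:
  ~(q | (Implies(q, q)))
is never true.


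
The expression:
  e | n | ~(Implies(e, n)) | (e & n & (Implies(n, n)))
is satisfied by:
  {n: True, e: True}
  {n: True, e: False}
  {e: True, n: False}


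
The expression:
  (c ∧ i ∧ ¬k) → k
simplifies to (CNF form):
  k ∨ ¬c ∨ ¬i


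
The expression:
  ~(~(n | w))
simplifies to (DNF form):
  n | w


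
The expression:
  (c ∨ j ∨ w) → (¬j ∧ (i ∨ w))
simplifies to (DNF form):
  (i ∧ ¬j) ∨ (w ∧ ¬j) ∨ (¬c ∧ ¬j)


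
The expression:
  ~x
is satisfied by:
  {x: False}


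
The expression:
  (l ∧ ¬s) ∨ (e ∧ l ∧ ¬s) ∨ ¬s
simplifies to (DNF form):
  ¬s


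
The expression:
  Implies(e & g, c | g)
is always true.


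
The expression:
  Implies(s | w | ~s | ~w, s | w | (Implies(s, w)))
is always true.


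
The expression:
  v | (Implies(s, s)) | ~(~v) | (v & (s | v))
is always true.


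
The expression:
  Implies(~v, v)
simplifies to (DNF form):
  v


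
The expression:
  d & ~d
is never true.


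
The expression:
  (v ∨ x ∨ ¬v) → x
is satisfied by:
  {x: True}


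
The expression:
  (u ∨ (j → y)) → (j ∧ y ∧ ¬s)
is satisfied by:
  {j: True, s: False, u: False, y: False}
  {y: True, j: True, s: False, u: False}
  {y: True, u: True, j: True, s: False}
  {j: True, s: True, u: False, y: False}


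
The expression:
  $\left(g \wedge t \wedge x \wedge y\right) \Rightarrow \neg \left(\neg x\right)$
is always true.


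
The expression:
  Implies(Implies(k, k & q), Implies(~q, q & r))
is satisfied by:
  {k: True, q: True}
  {k: True, q: False}
  {q: True, k: False}


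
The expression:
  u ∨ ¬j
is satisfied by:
  {u: True, j: False}
  {j: False, u: False}
  {j: True, u: True}


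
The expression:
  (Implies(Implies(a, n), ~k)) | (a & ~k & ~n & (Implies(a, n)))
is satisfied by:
  {a: True, k: False, n: False}
  {a: False, k: False, n: False}
  {n: True, a: True, k: False}
  {n: True, a: False, k: False}
  {k: True, a: True, n: False}


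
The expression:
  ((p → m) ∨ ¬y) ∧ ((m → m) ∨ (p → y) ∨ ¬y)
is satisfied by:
  {m: True, p: False, y: False}
  {p: False, y: False, m: False}
  {y: True, m: True, p: False}
  {y: True, p: False, m: False}
  {m: True, p: True, y: False}
  {p: True, m: False, y: False}
  {y: True, p: True, m: True}


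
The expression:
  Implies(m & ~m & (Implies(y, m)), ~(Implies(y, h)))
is always true.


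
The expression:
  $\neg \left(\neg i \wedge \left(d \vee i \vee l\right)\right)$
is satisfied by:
  {i: True, l: False, d: False}
  {i: True, d: True, l: False}
  {i: True, l: True, d: False}
  {i: True, d: True, l: True}
  {d: False, l: False, i: False}


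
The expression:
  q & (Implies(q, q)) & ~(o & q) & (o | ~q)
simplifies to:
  False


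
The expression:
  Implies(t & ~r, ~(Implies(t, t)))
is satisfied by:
  {r: True, t: False}
  {t: False, r: False}
  {t: True, r: True}


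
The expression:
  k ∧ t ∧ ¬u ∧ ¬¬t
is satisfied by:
  {t: True, k: True, u: False}


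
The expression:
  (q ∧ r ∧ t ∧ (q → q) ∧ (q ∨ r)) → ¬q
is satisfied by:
  {t: False, r: False, q: False}
  {q: True, t: False, r: False}
  {r: True, t: False, q: False}
  {q: True, r: True, t: False}
  {t: True, q: False, r: False}
  {q: True, t: True, r: False}
  {r: True, t: True, q: False}


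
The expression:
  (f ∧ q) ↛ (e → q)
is never true.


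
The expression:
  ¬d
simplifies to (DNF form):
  ¬d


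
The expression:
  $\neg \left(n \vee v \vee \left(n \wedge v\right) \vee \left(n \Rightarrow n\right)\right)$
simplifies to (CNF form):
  $\text{False}$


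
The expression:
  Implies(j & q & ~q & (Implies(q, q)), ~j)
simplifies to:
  True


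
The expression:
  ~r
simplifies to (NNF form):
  ~r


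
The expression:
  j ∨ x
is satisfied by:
  {x: True, j: True}
  {x: True, j: False}
  {j: True, x: False}


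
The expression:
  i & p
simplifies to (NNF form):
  i & p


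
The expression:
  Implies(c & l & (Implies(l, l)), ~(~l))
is always true.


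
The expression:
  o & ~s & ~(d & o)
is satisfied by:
  {o: True, d: False, s: False}


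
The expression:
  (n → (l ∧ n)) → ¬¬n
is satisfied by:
  {n: True}


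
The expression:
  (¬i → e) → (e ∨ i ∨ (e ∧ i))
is always true.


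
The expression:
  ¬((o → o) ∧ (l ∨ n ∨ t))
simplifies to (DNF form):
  ¬l ∧ ¬n ∧ ¬t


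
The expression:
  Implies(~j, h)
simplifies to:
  h | j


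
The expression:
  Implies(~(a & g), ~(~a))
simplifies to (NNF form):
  a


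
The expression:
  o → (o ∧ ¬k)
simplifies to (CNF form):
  ¬k ∨ ¬o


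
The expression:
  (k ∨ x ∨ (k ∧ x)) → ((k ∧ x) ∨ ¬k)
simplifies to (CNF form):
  x ∨ ¬k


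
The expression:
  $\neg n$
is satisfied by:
  {n: False}


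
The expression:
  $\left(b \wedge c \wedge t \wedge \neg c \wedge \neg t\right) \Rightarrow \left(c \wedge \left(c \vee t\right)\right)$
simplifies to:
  $\text{True}$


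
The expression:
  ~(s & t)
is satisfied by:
  {s: False, t: False}
  {t: True, s: False}
  {s: True, t: False}


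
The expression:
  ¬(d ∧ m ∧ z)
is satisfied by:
  {m: False, z: False, d: False}
  {d: True, m: False, z: False}
  {z: True, m: False, d: False}
  {d: True, z: True, m: False}
  {m: True, d: False, z: False}
  {d: True, m: True, z: False}
  {z: True, m: True, d: False}


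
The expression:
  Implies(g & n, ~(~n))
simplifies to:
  True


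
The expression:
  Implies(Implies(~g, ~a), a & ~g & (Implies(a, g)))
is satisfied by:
  {a: True, g: False}


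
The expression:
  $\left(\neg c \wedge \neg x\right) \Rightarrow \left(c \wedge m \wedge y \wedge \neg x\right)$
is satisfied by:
  {x: True, c: True}
  {x: True, c: False}
  {c: True, x: False}


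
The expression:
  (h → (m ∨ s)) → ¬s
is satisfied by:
  {s: False}


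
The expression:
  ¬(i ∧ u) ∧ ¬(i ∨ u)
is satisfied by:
  {u: False, i: False}


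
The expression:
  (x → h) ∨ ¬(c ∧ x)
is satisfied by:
  {h: True, c: False, x: False}
  {c: False, x: False, h: False}
  {h: True, x: True, c: False}
  {x: True, c: False, h: False}
  {h: True, c: True, x: False}
  {c: True, h: False, x: False}
  {h: True, x: True, c: True}


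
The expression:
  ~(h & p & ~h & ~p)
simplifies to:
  True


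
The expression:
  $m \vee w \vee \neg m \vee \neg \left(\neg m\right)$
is always true.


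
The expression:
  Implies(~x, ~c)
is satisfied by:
  {x: True, c: False}
  {c: False, x: False}
  {c: True, x: True}


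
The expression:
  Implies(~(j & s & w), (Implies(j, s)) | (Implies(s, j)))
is always true.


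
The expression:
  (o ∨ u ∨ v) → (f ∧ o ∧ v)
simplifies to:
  (f ∨ ¬v) ∧ (o ∨ ¬u) ∧ (o ∨ ¬v) ∧ (v ∨ ¬o)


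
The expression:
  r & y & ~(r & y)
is never true.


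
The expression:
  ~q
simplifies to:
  ~q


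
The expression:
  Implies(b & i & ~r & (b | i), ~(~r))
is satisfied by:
  {r: True, b: False, i: False}
  {b: False, i: False, r: False}
  {r: True, i: True, b: False}
  {i: True, b: False, r: False}
  {r: True, b: True, i: False}
  {b: True, r: False, i: False}
  {r: True, i: True, b: True}


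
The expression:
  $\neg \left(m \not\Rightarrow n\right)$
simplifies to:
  $n \vee \neg m$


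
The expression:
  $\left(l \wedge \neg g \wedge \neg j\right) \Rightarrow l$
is always true.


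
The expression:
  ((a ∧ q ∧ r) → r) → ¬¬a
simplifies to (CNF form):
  a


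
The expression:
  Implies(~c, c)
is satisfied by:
  {c: True}


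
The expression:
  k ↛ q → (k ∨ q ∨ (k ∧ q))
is always true.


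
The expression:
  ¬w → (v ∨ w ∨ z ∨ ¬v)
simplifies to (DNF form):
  True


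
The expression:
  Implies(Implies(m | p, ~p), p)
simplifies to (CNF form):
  p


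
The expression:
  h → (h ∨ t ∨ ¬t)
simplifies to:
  True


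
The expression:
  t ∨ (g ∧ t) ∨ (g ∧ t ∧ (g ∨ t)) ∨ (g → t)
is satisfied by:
  {t: True, g: False}
  {g: False, t: False}
  {g: True, t: True}


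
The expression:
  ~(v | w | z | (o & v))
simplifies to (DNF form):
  ~v & ~w & ~z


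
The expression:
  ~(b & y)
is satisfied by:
  {y: False, b: False}
  {b: True, y: False}
  {y: True, b: False}


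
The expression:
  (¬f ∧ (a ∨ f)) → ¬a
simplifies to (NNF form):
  f ∨ ¬a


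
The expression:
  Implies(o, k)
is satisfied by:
  {k: True, o: False}
  {o: False, k: False}
  {o: True, k: True}


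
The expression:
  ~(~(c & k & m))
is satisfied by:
  {c: True, m: True, k: True}


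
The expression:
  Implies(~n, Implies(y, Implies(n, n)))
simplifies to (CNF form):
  True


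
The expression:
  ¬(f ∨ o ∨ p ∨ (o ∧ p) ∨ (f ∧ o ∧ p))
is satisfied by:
  {o: False, p: False, f: False}


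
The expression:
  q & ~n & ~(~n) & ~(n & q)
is never true.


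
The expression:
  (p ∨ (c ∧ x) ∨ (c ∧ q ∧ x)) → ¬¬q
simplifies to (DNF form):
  q ∨ (¬c ∧ ¬p) ∨ (¬p ∧ ¬x)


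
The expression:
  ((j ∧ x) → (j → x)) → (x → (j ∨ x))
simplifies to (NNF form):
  True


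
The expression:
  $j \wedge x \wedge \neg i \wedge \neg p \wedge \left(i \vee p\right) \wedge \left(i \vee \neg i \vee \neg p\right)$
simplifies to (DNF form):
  $\text{False}$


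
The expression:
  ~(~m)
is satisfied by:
  {m: True}


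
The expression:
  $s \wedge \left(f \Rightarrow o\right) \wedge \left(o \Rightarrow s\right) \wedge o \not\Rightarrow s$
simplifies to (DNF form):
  $\text{False}$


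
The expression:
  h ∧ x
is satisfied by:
  {h: True, x: True}


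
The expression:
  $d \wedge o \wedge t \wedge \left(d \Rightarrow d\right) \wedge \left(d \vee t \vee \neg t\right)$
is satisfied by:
  {t: True, d: True, o: True}


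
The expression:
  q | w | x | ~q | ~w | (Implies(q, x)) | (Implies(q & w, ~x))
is always true.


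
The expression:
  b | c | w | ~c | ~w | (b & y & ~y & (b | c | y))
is always true.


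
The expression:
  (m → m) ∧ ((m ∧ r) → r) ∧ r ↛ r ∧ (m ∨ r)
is never true.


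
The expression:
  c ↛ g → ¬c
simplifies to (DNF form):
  g ∨ ¬c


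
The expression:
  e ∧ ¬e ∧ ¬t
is never true.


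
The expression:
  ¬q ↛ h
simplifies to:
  h ∨ ¬q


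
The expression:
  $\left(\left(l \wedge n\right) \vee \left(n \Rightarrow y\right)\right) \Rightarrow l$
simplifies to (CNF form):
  $\left(l \vee n\right) \wedge \left(l \vee \neg y\right)$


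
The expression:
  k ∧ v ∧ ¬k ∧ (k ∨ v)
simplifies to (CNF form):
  False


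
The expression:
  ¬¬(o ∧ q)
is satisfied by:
  {o: True, q: True}


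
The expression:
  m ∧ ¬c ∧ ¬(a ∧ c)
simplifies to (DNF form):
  m ∧ ¬c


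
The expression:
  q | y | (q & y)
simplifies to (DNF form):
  q | y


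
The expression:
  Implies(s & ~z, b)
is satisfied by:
  {b: True, z: True, s: False}
  {b: True, s: False, z: False}
  {z: True, s: False, b: False}
  {z: False, s: False, b: False}
  {b: True, z: True, s: True}
  {b: True, s: True, z: False}
  {z: True, s: True, b: False}


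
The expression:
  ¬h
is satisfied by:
  {h: False}


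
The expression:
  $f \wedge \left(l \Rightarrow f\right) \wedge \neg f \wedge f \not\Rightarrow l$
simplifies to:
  $\text{False}$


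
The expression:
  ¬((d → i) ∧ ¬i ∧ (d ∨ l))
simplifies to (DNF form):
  d ∨ i ∨ ¬l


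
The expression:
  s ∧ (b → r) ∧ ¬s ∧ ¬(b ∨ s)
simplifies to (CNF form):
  False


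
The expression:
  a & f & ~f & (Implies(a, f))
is never true.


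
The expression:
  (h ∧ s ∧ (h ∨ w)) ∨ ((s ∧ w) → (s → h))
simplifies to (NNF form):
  h ∨ ¬s ∨ ¬w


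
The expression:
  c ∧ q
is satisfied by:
  {c: True, q: True}


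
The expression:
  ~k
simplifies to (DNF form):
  ~k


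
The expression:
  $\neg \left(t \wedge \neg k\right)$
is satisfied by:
  {k: True, t: False}
  {t: False, k: False}
  {t: True, k: True}


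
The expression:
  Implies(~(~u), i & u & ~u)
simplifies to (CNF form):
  ~u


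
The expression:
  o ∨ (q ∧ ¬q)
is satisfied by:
  {o: True}


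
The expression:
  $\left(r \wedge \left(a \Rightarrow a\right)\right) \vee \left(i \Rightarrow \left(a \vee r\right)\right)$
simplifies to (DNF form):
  $a \vee r \vee \neg i$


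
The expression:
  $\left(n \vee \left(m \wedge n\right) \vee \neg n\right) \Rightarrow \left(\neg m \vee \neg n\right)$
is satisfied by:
  {m: False, n: False}
  {n: True, m: False}
  {m: True, n: False}


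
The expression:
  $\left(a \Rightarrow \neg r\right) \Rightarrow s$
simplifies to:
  $s \vee \left(a \wedge r\right)$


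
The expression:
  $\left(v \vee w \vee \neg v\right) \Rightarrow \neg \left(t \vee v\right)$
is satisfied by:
  {v: False, t: False}


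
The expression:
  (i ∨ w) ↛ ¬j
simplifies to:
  j ∧ (i ∨ w)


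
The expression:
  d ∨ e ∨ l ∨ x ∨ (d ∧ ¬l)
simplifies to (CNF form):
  d ∨ e ∨ l ∨ x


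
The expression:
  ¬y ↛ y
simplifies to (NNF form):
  True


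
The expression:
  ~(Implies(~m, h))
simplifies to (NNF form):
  ~h & ~m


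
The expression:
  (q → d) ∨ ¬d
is always true.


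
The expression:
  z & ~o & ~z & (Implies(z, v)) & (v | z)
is never true.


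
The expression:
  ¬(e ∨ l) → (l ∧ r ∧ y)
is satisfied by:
  {l: True, e: True}
  {l: True, e: False}
  {e: True, l: False}


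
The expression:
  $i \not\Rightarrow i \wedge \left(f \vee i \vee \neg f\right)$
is never true.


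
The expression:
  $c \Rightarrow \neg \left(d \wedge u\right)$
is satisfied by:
  {u: False, c: False, d: False}
  {d: True, u: False, c: False}
  {c: True, u: False, d: False}
  {d: True, c: True, u: False}
  {u: True, d: False, c: False}
  {d: True, u: True, c: False}
  {c: True, u: True, d: False}


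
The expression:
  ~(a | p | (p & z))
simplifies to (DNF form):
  ~a & ~p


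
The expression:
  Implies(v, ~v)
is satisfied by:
  {v: False}


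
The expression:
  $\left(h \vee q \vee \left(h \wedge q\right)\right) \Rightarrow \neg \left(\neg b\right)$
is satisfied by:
  {b: True, h: False, q: False}
  {b: True, q: True, h: False}
  {b: True, h: True, q: False}
  {b: True, q: True, h: True}
  {q: False, h: False, b: False}


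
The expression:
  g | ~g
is always true.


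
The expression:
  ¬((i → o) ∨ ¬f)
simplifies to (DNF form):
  f ∧ i ∧ ¬o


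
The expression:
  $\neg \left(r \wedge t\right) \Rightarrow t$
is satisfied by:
  {t: True}


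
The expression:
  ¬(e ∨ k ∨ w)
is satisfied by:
  {e: False, w: False, k: False}


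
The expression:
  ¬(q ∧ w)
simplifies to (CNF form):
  ¬q ∨ ¬w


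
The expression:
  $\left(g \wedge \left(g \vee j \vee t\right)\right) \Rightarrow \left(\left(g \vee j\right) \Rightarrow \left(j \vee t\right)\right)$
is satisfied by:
  {t: True, j: True, g: False}
  {t: True, j: False, g: False}
  {j: True, t: False, g: False}
  {t: False, j: False, g: False}
  {g: True, t: True, j: True}
  {g: True, t: True, j: False}
  {g: True, j: True, t: False}


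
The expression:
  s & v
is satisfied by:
  {s: True, v: True}


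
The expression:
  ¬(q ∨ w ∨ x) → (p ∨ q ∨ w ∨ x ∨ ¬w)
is always true.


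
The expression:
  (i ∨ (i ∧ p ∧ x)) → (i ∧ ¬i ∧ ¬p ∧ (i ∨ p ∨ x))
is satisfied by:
  {i: False}


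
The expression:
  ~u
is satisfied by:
  {u: False}


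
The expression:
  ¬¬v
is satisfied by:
  {v: True}


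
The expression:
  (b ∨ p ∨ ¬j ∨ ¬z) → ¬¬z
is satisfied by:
  {z: True}


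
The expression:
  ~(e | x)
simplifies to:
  ~e & ~x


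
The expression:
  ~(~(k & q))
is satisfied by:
  {q: True, k: True}


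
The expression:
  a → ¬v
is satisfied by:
  {v: False, a: False}
  {a: True, v: False}
  {v: True, a: False}


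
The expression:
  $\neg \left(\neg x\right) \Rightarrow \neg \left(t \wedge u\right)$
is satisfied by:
  {u: False, t: False, x: False}
  {x: True, u: False, t: False}
  {t: True, u: False, x: False}
  {x: True, t: True, u: False}
  {u: True, x: False, t: False}
  {x: True, u: True, t: False}
  {t: True, u: True, x: False}


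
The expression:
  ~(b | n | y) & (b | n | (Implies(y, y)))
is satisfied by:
  {n: False, y: False, b: False}


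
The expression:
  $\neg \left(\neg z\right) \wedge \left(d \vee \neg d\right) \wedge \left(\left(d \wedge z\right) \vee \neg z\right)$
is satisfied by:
  {z: True, d: True}


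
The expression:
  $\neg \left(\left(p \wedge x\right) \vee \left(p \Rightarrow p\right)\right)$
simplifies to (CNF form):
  $\text{False}$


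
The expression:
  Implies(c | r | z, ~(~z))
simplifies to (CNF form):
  (z | ~c) & (z | ~r)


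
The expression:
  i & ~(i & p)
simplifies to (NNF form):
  i & ~p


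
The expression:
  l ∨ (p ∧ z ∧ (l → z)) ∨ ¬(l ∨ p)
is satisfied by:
  {z: True, l: True, p: False}
  {z: True, p: False, l: False}
  {l: True, p: False, z: False}
  {l: False, p: False, z: False}
  {z: True, l: True, p: True}
  {z: True, p: True, l: False}
  {l: True, p: True, z: False}
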